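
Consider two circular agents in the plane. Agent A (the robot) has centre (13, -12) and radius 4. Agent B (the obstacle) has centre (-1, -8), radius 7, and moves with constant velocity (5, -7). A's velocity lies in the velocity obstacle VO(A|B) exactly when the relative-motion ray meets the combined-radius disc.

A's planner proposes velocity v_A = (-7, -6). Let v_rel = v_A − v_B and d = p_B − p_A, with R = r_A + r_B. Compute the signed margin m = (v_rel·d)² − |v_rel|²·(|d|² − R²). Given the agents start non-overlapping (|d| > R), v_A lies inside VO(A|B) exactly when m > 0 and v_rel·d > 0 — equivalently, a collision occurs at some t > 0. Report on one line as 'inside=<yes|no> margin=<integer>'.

d = (-14, 4),  |d|² = 212;  R = 4+7 = 11,  c = 212−11² = 91
v_rel = (-12, 1),  |v_rel|² = 145;  v_rel·d = (-12)·(-14) + (1)·(4) = 172
145·t² − 344·t + 91 = 0  ⇒  m = 172² − 145·91 = 16389
m = 16389 > 0,  v_rel·d = 172 > 0  ⇒  inside

inside=yes margin=16389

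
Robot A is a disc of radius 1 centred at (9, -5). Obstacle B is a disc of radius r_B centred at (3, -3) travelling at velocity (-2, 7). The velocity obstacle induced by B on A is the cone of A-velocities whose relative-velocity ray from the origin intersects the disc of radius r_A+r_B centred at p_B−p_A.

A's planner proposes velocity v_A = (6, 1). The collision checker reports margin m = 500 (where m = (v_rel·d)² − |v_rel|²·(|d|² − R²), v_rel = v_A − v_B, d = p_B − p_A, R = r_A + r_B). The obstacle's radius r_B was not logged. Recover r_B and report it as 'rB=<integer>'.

m = 500
d = (-6, 2);  v_rel = (8, -6),  |v_rel|² = 100
v_rel×d = (8)·(2) − (-6)·(-6) = -20
since m = R²·100 − (-20)²:  R² = (400 + 500) / 100 = 9
R = √9 = 3  ⇒  r_B = 3 − 1 = 2

rB=2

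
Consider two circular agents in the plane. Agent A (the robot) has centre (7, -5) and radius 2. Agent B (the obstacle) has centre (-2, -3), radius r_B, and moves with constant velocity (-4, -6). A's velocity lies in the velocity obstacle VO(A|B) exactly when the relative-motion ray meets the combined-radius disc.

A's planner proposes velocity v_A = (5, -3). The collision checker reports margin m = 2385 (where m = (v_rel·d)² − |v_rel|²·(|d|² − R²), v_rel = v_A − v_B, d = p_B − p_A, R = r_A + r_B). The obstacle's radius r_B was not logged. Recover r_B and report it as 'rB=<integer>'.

m = 2385
d = (-9, 2);  v_rel = (9, 3),  |v_rel|² = 90
v_rel×d = (9)·(2) − (3)·(-9) = 45
since m = R²·90 − 45²:  R² = (2025 + 2385) / 90 = 49
R = √49 = 7  ⇒  r_B = 7 − 2 = 5

rB=5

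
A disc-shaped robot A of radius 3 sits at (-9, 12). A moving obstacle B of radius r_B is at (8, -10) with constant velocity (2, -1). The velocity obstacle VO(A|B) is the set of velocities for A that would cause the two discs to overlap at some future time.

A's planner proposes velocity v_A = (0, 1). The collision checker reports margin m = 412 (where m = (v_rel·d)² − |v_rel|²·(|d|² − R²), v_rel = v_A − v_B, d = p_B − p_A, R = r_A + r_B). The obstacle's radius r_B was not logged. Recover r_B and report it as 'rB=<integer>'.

m = 412
d = (17, -22);  v_rel = (-2, 2),  |v_rel|² = 8
v_rel×d = (-2)·(-22) − (2)·(17) = 10
since m = R²·8 − 10²:  R² = (100 + 412) / 8 = 64
R = √64 = 8  ⇒  r_B = 8 − 3 = 5

rB=5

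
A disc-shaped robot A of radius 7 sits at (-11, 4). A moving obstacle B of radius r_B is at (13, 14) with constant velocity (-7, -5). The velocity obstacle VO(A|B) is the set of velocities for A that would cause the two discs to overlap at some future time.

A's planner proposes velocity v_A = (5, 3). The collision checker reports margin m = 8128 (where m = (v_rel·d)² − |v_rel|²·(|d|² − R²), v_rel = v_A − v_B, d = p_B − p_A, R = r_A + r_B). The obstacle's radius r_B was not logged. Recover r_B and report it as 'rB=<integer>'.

m = 8128
d = (24, 10);  v_rel = (12, 8),  |v_rel|² = 208
v_rel×d = (12)·(10) − (8)·(24) = -72
since m = R²·208 − (-72)²:  R² = (5184 + 8128) / 208 = 64
R = √64 = 8  ⇒  r_B = 8 − 7 = 1

rB=1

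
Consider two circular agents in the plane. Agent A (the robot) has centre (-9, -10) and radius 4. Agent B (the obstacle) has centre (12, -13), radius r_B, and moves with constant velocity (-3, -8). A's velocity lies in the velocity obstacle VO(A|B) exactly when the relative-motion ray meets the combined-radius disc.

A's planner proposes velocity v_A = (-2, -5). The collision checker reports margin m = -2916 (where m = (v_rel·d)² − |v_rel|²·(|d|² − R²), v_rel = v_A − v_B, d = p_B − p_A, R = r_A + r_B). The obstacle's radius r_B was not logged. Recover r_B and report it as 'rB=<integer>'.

m = -2916
d = (21, -3);  v_rel = (1, 3),  |v_rel|² = 10
v_rel×d = (1)·(-3) − (3)·(21) = -66
since m = R²·10 − (-66)²:  R² = (4356 + -2916) / 10 = 144
R = √144 = 12  ⇒  r_B = 12 − 4 = 8

rB=8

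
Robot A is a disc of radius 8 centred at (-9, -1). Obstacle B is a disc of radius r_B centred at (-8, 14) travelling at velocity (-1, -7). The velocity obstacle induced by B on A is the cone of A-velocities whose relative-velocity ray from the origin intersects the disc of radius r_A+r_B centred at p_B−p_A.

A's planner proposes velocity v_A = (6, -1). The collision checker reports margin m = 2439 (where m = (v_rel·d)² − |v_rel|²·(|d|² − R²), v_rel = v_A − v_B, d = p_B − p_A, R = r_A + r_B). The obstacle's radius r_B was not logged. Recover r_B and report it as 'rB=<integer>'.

m = 2439
d = (1, 15);  v_rel = (7, 6),  |v_rel|² = 85
v_rel×d = (7)·(15) − (6)·(1) = 99
since m = R²·85 − 99²:  R² = (9801 + 2439) / 85 = 144
R = √144 = 12  ⇒  r_B = 12 − 8 = 4

rB=4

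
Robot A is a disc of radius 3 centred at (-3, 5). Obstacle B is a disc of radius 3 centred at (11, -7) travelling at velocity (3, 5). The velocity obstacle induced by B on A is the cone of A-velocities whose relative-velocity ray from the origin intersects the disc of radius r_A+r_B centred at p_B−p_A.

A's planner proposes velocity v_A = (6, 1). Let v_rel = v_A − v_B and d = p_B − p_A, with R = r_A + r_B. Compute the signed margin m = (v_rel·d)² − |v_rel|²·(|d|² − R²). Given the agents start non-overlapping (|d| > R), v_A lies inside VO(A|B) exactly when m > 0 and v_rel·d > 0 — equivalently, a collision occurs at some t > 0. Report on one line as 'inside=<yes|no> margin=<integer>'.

d = (14, -12),  |d|² = 340;  R = 3+3 = 6,  c = 340−6² = 304
v_rel = (3, -4),  |v_rel|² = 25;  v_rel·d = (3)·(14) + (-4)·(-12) = 90
25·t² − 180·t + 304 = 0  ⇒  m = 90² − 25·304 = 500
m = 500 > 0,  v_rel·d = 90 > 0  ⇒  inside

inside=yes margin=500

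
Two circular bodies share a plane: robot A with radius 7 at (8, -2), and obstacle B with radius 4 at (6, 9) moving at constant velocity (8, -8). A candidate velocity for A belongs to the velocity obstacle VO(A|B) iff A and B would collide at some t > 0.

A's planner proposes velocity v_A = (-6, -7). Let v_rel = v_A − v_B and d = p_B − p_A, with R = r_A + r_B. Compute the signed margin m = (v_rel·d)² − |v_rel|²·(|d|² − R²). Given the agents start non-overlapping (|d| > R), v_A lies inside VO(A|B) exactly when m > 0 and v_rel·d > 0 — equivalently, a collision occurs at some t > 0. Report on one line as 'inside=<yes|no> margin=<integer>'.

d = (-2, 11),  |d|² = 125;  R = 7+4 = 11,  c = 125−11² = 4
v_rel = (-14, 1),  |v_rel|² = 197;  v_rel·d = (-14)·(-2) + (1)·(11) = 39
197·t² − 78·t + 4 = 0  ⇒  m = 39² − 197·4 = 733
m = 733 > 0,  v_rel·d = 39 > 0  ⇒  inside

inside=yes margin=733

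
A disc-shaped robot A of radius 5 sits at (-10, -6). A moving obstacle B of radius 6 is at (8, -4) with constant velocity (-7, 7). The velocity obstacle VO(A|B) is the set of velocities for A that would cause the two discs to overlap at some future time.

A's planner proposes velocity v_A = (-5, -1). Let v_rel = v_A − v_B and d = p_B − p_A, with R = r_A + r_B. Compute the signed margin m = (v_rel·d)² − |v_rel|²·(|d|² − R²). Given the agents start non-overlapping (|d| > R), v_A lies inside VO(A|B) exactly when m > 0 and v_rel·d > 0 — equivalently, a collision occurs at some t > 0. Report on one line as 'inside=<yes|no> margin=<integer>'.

d = (18, 2),  |d|² = 328;  R = 5+6 = 11,  c = 328−11² = 207
v_rel = (2, -8),  |v_rel|² = 68;  v_rel·d = (2)·(18) + (-8)·(2) = 20
68·t² − 40·t + 207 = 0  ⇒  m = 20² − 68·207 = -13676
m = -13676 < 0,  v_rel·d = 20 > 0  ⇒  outside

inside=no margin=-13676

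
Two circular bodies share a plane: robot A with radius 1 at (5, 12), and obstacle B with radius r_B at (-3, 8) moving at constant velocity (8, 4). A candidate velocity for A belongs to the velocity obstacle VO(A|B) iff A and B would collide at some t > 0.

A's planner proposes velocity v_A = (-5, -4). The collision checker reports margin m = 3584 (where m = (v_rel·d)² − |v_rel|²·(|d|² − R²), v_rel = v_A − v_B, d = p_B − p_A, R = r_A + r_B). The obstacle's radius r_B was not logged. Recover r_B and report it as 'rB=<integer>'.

m = 3584
d = (-8, -4);  v_rel = (-13, -8),  |v_rel|² = 233
v_rel×d = (-13)·(-4) − (-8)·(-8) = -12
since m = R²·233 − (-12)²:  R² = (144 + 3584) / 233 = 16
R = √16 = 4  ⇒  r_B = 4 − 1 = 3

rB=3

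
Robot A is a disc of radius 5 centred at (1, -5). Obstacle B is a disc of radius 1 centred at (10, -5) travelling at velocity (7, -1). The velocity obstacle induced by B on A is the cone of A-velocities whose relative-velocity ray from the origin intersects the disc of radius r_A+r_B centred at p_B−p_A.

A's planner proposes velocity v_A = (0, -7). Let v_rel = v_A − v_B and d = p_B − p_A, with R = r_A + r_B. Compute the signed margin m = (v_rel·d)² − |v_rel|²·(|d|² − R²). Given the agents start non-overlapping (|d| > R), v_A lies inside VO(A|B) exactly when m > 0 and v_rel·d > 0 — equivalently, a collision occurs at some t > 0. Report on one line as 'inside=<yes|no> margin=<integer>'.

d = (9, 0),  |d|² = 81;  R = 5+1 = 6,  c = 81−6² = 45
v_rel = (-7, -6),  |v_rel|² = 85;  v_rel·d = (-7)·(9) + (-6)·(0) = -63
85·t² + 126·t + 45 = 0  ⇒  m = (-63)² − 85·45 = 144
m = 144 > 0,  v_rel·d = -63 < 0  ⇒  outside

inside=no margin=144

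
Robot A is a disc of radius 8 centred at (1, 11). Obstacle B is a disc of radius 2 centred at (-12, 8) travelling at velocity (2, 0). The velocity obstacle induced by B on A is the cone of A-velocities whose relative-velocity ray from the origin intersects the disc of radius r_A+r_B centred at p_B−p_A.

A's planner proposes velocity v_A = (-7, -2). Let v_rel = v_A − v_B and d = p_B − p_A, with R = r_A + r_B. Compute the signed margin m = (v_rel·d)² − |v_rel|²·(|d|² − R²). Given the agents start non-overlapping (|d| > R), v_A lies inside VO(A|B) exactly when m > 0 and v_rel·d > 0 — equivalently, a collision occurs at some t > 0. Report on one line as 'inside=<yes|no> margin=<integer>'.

d = (-13, -3),  |d|² = 178;  R = 8+2 = 10,  c = 178−10² = 78
v_rel = (-9, -2),  |v_rel|² = 85;  v_rel·d = (-9)·(-13) + (-2)·(-3) = 123
85·t² − 246·t + 78 = 0  ⇒  m = 123² − 85·78 = 8499
m = 8499 > 0,  v_rel·d = 123 > 0  ⇒  inside

inside=yes margin=8499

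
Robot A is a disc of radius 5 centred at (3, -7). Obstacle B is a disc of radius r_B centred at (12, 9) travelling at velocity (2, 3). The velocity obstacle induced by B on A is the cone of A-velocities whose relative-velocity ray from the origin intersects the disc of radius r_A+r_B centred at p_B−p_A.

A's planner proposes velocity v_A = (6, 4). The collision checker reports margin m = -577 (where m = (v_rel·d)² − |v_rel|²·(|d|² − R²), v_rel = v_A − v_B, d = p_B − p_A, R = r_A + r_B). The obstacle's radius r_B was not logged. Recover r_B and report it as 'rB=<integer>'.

m = -577
d = (9, 16);  v_rel = (4, 1),  |v_rel|² = 17
v_rel×d = (4)·(16) − (1)·(9) = 55
since m = R²·17 − 55²:  R² = (3025 + -577) / 17 = 144
R = √144 = 12  ⇒  r_B = 12 − 5 = 7

rB=7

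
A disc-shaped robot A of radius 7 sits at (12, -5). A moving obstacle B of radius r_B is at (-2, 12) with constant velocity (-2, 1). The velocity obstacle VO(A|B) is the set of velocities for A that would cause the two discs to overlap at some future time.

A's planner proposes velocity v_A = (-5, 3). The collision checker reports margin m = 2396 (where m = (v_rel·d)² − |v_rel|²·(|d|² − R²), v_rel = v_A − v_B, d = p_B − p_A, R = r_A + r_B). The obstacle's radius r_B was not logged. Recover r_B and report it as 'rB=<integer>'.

m = 2396
d = (-14, 17);  v_rel = (-3, 2),  |v_rel|² = 13
v_rel×d = (-3)·(17) − (2)·(-14) = -23
since m = R²·13 − (-23)²:  R² = (529 + 2396) / 13 = 225
R = √225 = 15  ⇒  r_B = 15 − 7 = 8

rB=8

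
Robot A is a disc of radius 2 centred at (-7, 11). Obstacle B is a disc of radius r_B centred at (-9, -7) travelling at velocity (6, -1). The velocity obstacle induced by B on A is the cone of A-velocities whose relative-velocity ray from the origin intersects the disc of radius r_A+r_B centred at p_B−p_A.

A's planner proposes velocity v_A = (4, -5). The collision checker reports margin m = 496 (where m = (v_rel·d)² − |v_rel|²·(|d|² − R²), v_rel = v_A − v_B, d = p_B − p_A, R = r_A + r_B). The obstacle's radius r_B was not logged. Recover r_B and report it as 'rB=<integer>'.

m = 496
d = (-2, -18);  v_rel = (-2, -4),  |v_rel|² = 20
v_rel×d = (-2)·(-18) − (-4)·(-2) = 28
since m = R²·20 − 28²:  R² = (784 + 496) / 20 = 64
R = √64 = 8  ⇒  r_B = 8 − 2 = 6

rB=6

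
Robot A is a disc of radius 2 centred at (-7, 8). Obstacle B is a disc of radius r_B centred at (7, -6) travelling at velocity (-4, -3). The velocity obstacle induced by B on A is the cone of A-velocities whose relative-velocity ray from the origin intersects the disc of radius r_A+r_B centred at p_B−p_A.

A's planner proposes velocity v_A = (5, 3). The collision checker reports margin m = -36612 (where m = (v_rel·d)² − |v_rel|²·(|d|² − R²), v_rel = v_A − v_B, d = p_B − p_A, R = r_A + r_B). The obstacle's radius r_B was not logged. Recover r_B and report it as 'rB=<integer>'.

m = -36612
d = (14, -14);  v_rel = (9, 6),  |v_rel|² = 117
v_rel×d = (9)·(-14) − (6)·(14) = -210
since m = R²·117 − (-210)²:  R² = (44100 + -36612) / 117 = 64
R = √64 = 8  ⇒  r_B = 8 − 2 = 6

rB=6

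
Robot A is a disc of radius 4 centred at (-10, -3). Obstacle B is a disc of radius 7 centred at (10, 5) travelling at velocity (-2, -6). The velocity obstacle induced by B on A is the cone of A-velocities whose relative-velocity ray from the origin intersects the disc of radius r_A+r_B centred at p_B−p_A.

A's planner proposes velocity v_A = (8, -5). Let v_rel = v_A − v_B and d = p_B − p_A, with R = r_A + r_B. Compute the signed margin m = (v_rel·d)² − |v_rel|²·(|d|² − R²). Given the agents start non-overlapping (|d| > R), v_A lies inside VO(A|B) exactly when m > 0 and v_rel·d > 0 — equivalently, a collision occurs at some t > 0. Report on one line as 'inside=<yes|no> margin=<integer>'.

d = (20, 8),  |d|² = 464;  R = 4+7 = 11,  c = 464−11² = 343
v_rel = (10, 1),  |v_rel|² = 101;  v_rel·d = (10)·(20) + (1)·(8) = 208
101·t² − 416·t + 343 = 0  ⇒  m = 208² − 101·343 = 8621
m = 8621 > 0,  v_rel·d = 208 > 0  ⇒  inside

inside=yes margin=8621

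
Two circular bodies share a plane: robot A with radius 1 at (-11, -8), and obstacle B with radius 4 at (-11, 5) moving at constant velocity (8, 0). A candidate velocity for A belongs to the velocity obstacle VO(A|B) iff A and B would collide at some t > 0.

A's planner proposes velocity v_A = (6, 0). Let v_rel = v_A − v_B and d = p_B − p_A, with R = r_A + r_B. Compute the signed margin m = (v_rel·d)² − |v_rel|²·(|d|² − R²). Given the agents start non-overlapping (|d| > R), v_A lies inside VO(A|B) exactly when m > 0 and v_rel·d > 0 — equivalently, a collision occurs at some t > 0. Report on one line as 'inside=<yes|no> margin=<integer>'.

d = (0, 13),  |d|² = 169;  R = 1+4 = 5,  c = 169−5² = 144
v_rel = (-2, 0),  |v_rel|² = 4;  v_rel·d = (-2)·(0) + (0)·(13) = 0
4·t² − 0·t + 144 = 0  ⇒  m = 0² − 4·144 = -576
m = -576 < 0,  v_rel·d = 0 = 0  ⇒  outside

inside=no margin=-576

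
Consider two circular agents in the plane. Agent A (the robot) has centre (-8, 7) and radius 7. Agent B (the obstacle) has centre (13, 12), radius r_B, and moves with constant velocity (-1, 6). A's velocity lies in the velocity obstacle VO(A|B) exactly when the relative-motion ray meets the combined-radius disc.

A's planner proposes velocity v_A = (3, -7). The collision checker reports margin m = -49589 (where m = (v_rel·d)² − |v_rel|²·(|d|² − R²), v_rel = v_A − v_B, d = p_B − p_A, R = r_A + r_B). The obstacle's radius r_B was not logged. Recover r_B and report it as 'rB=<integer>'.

m = -49589
d = (21, 5);  v_rel = (4, -13),  |v_rel|² = 185
v_rel×d = (4)·(5) − (-13)·(21) = 293
since m = R²·185 − 293²:  R² = (85849 + -49589) / 185 = 196
R = √196 = 14  ⇒  r_B = 14 − 7 = 7

rB=7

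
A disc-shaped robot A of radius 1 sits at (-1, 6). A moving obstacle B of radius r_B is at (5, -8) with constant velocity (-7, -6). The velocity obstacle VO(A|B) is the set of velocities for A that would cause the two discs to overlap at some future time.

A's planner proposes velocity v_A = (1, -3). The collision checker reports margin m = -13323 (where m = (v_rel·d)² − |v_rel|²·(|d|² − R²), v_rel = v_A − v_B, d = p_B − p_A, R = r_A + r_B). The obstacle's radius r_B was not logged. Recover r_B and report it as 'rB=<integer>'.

m = -13323
d = (6, -14);  v_rel = (8, 3),  |v_rel|² = 73
v_rel×d = (8)·(-14) − (3)·(6) = -130
since m = R²·73 − (-130)²:  R² = (16900 + -13323) / 73 = 49
R = √49 = 7  ⇒  r_B = 7 − 1 = 6

rB=6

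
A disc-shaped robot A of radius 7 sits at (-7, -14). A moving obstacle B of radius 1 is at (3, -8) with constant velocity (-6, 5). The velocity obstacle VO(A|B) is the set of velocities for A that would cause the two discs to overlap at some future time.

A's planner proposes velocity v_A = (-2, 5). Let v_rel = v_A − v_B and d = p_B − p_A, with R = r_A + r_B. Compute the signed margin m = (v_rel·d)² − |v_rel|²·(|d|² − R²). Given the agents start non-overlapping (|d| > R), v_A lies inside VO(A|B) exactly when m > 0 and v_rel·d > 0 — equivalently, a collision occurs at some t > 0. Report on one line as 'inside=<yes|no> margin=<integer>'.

d = (10, 6),  |d|² = 136;  R = 7+1 = 8,  c = 136−8² = 72
v_rel = (4, 0),  |v_rel|² = 16;  v_rel·d = (4)·(10) + (0)·(6) = 40
16·t² − 80·t + 72 = 0  ⇒  m = 40² − 16·72 = 448
m = 448 > 0,  v_rel·d = 40 > 0  ⇒  inside

inside=yes margin=448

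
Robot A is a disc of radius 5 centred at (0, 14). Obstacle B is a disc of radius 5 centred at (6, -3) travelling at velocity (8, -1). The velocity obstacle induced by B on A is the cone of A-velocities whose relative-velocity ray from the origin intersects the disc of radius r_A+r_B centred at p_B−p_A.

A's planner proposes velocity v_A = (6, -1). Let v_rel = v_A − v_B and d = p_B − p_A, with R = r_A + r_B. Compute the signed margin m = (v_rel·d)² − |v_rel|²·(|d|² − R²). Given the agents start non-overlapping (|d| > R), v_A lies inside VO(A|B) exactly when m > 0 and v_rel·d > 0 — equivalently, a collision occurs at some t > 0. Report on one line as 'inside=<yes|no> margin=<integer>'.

d = (6, -17),  |d|² = 325;  R = 5+5 = 10,  c = 325−10² = 225
v_rel = (-2, 0),  |v_rel|² = 4;  v_rel·d = (-2)·(6) + (0)·(-17) = -12
4·t² + 24·t + 225 = 0  ⇒  m = (-12)² − 4·225 = -756
m = -756 < 0,  v_rel·d = -12 < 0  ⇒  outside

inside=no margin=-756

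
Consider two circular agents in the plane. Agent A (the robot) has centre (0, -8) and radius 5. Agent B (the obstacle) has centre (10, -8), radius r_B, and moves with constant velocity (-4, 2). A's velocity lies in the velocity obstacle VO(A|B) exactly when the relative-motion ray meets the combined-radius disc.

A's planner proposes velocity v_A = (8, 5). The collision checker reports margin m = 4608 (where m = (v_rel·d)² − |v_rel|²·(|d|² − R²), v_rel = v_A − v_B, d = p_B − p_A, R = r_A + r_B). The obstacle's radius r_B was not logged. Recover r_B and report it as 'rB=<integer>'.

m = 4608
d = (10, 0);  v_rel = (12, 3),  |v_rel|² = 153
v_rel×d = (12)·(0) − (3)·(10) = -30
since m = R²·153 − (-30)²:  R² = (900 + 4608) / 153 = 36
R = √36 = 6  ⇒  r_B = 6 − 5 = 1

rB=1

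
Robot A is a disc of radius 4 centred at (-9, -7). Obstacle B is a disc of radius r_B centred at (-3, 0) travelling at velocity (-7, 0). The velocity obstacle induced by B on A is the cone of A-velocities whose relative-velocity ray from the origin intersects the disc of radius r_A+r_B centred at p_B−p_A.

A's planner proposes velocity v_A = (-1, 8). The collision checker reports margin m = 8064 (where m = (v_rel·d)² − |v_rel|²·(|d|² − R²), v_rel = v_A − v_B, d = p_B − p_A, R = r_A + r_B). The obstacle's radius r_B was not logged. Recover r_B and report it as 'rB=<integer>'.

m = 8064
d = (6, 7);  v_rel = (6, 8),  |v_rel|² = 100
v_rel×d = (6)·(7) − (8)·(6) = -6
since m = R²·100 − (-6)²:  R² = (36 + 8064) / 100 = 81
R = √81 = 9  ⇒  r_B = 9 − 4 = 5

rB=5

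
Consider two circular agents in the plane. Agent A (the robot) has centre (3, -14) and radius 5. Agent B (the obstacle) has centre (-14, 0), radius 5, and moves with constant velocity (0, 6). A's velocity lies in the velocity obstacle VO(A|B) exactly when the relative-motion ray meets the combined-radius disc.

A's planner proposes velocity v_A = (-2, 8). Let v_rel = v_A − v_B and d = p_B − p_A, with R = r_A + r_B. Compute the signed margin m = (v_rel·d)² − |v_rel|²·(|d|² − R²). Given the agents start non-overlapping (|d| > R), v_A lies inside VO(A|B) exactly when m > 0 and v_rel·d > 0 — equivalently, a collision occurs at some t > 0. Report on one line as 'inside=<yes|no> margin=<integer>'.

d = (-17, 14),  |d|² = 485;  R = 5+5 = 10,  c = 485−10² = 385
v_rel = (-2, 2),  |v_rel|² = 8;  v_rel·d = (-2)·(-17) + (2)·(14) = 62
8·t² − 124·t + 385 = 0  ⇒  m = 62² − 8·385 = 764
m = 764 > 0,  v_rel·d = 62 > 0  ⇒  inside

inside=yes margin=764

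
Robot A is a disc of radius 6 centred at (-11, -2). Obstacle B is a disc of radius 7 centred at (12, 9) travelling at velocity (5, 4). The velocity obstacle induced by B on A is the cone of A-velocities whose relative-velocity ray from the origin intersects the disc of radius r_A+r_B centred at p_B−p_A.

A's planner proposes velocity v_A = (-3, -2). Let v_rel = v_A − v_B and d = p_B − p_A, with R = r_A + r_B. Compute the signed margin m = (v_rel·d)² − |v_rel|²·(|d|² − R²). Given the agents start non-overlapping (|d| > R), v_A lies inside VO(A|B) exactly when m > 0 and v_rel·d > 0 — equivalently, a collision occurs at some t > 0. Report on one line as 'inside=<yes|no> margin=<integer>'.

d = (23, 11),  |d|² = 650;  R = 6+7 = 13,  c = 650−13² = 481
v_rel = (-8, -6),  |v_rel|² = 100;  v_rel·d = (-8)·(23) + (-6)·(11) = -250
100·t² + 500·t + 481 = 0  ⇒  m = (-250)² − 100·481 = 14400
m = 14400 > 0,  v_rel·d = -250 < 0  ⇒  outside

inside=no margin=14400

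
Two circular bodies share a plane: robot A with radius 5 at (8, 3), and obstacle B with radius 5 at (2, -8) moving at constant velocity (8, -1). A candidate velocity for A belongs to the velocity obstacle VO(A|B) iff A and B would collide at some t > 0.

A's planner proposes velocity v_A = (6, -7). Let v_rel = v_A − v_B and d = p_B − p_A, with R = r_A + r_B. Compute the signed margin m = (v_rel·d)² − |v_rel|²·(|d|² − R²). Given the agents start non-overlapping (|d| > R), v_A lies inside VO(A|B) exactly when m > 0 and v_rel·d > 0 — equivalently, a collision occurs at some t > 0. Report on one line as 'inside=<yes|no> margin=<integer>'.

d = (-6, -11),  |d|² = 157;  R = 5+5 = 10,  c = 157−10² = 57
v_rel = (-2, -6),  |v_rel|² = 40;  v_rel·d = (-2)·(-6) + (-6)·(-11) = 78
40·t² − 156·t + 57 = 0  ⇒  m = 78² − 40·57 = 3804
m = 3804 > 0,  v_rel·d = 78 > 0  ⇒  inside

inside=yes margin=3804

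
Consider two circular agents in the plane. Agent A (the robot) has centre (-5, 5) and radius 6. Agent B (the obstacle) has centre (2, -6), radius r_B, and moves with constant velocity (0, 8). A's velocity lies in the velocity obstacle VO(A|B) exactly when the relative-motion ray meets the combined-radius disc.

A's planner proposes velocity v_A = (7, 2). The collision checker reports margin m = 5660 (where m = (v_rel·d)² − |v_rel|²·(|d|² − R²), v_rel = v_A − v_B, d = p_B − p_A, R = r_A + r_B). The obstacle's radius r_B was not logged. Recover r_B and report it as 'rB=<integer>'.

m = 5660
d = (7, -11);  v_rel = (7, -6),  |v_rel|² = 85
v_rel×d = (7)·(-11) − (-6)·(7) = -35
since m = R²·85 − (-35)²:  R² = (1225 + 5660) / 85 = 81
R = √81 = 9  ⇒  r_B = 9 − 6 = 3

rB=3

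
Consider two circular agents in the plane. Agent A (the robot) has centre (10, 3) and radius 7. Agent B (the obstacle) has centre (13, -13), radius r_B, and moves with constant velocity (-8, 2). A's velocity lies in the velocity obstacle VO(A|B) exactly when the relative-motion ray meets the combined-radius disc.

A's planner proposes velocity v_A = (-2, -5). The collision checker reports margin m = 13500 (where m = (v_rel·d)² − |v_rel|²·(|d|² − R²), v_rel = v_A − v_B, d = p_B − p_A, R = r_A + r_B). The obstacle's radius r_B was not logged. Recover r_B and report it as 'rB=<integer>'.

m = 13500
d = (3, -16);  v_rel = (6, -7),  |v_rel|² = 85
v_rel×d = (6)·(-16) − (-7)·(3) = -75
since m = R²·85 − (-75)²:  R² = (5625 + 13500) / 85 = 225
R = √225 = 15  ⇒  r_B = 15 − 7 = 8

rB=8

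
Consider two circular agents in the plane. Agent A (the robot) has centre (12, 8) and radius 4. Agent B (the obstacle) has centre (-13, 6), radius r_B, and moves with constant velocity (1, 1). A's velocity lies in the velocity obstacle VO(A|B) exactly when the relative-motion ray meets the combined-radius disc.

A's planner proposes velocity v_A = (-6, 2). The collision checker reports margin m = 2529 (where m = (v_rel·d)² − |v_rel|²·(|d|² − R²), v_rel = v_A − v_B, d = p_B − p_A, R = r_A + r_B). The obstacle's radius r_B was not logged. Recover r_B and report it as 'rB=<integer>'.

m = 2529
d = (-25, -2);  v_rel = (-7, 1),  |v_rel|² = 50
v_rel×d = (-7)·(-2) − (1)·(-25) = 39
since m = R²·50 − 39²:  R² = (1521 + 2529) / 50 = 81
R = √81 = 9  ⇒  r_B = 9 − 4 = 5

rB=5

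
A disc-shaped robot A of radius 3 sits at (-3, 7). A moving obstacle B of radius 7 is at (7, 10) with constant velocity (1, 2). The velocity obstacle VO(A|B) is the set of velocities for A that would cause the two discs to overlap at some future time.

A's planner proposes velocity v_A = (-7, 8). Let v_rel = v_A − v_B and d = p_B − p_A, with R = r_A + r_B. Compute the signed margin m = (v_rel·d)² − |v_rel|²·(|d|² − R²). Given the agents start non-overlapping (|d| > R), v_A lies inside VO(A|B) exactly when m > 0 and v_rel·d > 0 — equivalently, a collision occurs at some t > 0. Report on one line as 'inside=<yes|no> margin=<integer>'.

d = (10, 3),  |d|² = 109;  R = 3+7 = 10,  c = 109−10² = 9
v_rel = (-8, 6),  |v_rel|² = 100;  v_rel·d = (-8)·(10) + (6)·(3) = -62
100·t² + 124·t + 9 = 0  ⇒  m = (-62)² − 100·9 = 2944
m = 2944 > 0,  v_rel·d = -62 < 0  ⇒  outside

inside=no margin=2944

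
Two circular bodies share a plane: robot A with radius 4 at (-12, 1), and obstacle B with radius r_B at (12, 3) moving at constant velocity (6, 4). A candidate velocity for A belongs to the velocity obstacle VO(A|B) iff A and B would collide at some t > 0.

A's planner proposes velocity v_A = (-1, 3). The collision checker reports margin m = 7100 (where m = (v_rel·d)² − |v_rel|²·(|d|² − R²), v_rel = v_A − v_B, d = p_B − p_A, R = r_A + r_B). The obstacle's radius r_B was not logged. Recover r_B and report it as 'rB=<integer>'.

m = 7100
d = (24, 2);  v_rel = (-7, -1),  |v_rel|² = 50
v_rel×d = (-7)·(2) − (-1)·(24) = 10
since m = R²·50 − 10²:  R² = (100 + 7100) / 50 = 144
R = √144 = 12  ⇒  r_B = 12 − 4 = 8

rB=8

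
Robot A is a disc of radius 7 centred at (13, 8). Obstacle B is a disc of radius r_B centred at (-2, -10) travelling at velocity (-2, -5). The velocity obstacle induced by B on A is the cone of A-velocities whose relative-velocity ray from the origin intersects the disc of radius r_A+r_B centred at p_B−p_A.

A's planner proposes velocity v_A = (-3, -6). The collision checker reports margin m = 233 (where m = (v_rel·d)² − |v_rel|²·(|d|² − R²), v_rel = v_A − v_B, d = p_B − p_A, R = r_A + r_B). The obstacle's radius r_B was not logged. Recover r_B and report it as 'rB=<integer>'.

m = 233
d = (-15, -18);  v_rel = (-1, -1),  |v_rel|² = 2
v_rel×d = (-1)·(-18) − (-1)·(-15) = 3
since m = R²·2 − 3²:  R² = (9 + 233) / 2 = 121
R = √121 = 11  ⇒  r_B = 11 − 7 = 4

rB=4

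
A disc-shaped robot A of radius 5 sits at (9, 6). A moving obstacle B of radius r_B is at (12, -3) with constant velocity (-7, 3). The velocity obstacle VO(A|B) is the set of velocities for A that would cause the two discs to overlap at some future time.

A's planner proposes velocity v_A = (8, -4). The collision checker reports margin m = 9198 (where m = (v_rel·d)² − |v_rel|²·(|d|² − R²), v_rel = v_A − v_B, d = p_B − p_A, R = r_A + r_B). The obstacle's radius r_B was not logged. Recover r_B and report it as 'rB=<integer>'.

m = 9198
d = (3, -9);  v_rel = (15, -7),  |v_rel|² = 274
v_rel×d = (15)·(-9) − (-7)·(3) = -114
since m = R²·274 − (-114)²:  R² = (12996 + 9198) / 274 = 81
R = √81 = 9  ⇒  r_B = 9 − 5 = 4

rB=4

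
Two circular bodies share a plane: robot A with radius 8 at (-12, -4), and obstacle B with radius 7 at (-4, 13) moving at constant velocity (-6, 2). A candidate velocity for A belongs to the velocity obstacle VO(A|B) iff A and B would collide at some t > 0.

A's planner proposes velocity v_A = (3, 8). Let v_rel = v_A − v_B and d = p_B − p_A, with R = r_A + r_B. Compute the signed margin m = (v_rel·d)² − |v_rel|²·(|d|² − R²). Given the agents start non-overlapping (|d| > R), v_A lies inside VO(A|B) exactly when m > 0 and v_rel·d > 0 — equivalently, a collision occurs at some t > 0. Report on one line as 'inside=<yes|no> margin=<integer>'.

d = (8, 17),  |d|² = 353;  R = 8+7 = 15,  c = 353−15² = 128
v_rel = (9, 6),  |v_rel|² = 117;  v_rel·d = (9)·(8) + (6)·(17) = 174
117·t² − 348·t + 128 = 0  ⇒  m = 174² − 117·128 = 15300
m = 15300 > 0,  v_rel·d = 174 > 0  ⇒  inside

inside=yes margin=15300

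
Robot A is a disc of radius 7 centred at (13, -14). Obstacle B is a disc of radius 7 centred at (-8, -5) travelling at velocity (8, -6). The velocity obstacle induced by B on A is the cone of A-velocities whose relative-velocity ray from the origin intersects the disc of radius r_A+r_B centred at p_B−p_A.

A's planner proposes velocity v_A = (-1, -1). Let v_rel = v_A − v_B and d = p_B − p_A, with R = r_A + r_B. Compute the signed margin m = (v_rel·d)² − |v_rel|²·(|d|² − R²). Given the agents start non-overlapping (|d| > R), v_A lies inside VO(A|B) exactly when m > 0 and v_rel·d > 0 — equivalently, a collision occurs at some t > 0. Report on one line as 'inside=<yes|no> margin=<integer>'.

d = (-21, 9),  |d|² = 522;  R = 7+7 = 14,  c = 522−14² = 326
v_rel = (-9, 5),  |v_rel|² = 106;  v_rel·d = (-9)·(-21) + (5)·(9) = 234
106·t² − 468·t + 326 = 0  ⇒  m = 234² − 106·326 = 20200
m = 20200 > 0,  v_rel·d = 234 > 0  ⇒  inside

inside=yes margin=20200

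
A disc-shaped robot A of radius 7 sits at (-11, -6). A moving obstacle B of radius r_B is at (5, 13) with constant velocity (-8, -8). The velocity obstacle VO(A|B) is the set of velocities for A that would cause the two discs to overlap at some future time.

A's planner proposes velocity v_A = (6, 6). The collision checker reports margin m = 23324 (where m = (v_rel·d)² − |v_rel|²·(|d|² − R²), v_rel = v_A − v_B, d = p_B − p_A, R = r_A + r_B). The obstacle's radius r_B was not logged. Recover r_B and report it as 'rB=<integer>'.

m = 23324
d = (16, 19);  v_rel = (14, 14),  |v_rel|² = 392
v_rel×d = (14)·(19) − (14)·(16) = 42
since m = R²·392 − 42²:  R² = (1764 + 23324) / 392 = 64
R = √64 = 8  ⇒  r_B = 8 − 7 = 1

rB=1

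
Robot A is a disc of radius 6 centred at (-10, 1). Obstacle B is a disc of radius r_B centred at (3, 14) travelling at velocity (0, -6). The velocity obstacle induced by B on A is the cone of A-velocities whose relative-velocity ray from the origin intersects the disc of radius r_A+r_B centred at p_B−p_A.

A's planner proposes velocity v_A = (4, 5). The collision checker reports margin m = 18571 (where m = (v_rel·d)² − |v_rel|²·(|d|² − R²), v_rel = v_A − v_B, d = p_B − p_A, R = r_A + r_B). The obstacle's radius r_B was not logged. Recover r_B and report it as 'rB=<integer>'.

m = 18571
d = (13, 13);  v_rel = (4, 11),  |v_rel|² = 137
v_rel×d = (4)·(13) − (11)·(13) = -91
since m = R²·137 − (-91)²:  R² = (8281 + 18571) / 137 = 196
R = √196 = 14  ⇒  r_B = 14 − 6 = 8

rB=8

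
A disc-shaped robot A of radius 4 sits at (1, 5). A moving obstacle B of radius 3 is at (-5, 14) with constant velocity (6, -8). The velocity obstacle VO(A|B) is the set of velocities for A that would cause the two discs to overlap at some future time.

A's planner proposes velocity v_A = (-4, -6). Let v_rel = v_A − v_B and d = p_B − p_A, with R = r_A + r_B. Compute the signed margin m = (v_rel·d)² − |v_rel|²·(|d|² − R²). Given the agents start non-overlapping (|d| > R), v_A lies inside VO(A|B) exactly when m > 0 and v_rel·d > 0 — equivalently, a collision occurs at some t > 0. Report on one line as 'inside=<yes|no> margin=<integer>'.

d = (-6, 9),  |d|² = 117;  R = 4+3 = 7,  c = 117−7² = 68
v_rel = (-10, 2),  |v_rel|² = 104;  v_rel·d = (-10)·(-6) + (2)·(9) = 78
104·t² − 156·t + 68 = 0  ⇒  m = 78² − 104·68 = -988
m = -988 < 0,  v_rel·d = 78 > 0  ⇒  outside

inside=no margin=-988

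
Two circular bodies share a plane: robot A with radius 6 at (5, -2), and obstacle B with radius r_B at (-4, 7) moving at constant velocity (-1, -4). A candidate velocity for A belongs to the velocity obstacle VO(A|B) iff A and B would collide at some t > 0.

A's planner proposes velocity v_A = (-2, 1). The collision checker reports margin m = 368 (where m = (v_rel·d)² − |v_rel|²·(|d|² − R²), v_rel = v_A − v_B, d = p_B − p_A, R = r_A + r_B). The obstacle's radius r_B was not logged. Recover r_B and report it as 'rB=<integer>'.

m = 368
d = (-9, 9);  v_rel = (-1, 5),  |v_rel|² = 26
v_rel×d = (-1)·(9) − (5)·(-9) = 36
since m = R²·26 − 36²:  R² = (1296 + 368) / 26 = 64
R = √64 = 8  ⇒  r_B = 8 − 6 = 2

rB=2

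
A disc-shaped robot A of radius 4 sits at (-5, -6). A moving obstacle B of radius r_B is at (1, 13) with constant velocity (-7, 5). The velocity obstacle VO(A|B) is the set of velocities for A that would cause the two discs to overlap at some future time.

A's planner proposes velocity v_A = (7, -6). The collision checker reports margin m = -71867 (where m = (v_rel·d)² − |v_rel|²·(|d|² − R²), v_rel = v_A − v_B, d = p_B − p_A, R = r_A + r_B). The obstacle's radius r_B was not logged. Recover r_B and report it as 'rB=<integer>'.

m = -71867
d = (6, 19);  v_rel = (14, -11),  |v_rel|² = 317
v_rel×d = (14)·(19) − (-11)·(6) = 332
since m = R²·317 − 332²:  R² = (110224 + -71867) / 317 = 121
R = √121 = 11  ⇒  r_B = 11 − 4 = 7

rB=7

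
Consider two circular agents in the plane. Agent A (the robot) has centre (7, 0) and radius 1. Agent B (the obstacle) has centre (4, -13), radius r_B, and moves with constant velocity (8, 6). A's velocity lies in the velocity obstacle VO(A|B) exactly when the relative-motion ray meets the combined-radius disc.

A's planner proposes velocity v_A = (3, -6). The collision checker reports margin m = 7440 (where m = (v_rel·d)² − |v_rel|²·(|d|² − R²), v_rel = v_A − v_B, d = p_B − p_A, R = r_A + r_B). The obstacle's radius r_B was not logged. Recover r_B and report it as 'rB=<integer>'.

m = 7440
d = (-3, -13);  v_rel = (-5, -12),  |v_rel|² = 169
v_rel×d = (-5)·(-13) − (-12)·(-3) = 29
since m = R²·169 − 29²:  R² = (841 + 7440) / 169 = 49
R = √49 = 7  ⇒  r_B = 7 − 1 = 6

rB=6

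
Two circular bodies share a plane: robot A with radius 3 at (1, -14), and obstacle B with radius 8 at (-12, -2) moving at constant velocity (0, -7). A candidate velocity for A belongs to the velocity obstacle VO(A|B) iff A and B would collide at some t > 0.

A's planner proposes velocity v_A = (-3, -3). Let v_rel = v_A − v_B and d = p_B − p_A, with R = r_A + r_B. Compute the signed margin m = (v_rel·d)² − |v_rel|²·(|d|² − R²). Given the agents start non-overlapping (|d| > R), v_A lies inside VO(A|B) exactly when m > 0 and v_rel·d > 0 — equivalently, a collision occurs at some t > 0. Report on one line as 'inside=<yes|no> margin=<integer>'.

d = (-13, 12),  |d|² = 313;  R = 3+8 = 11,  c = 313−11² = 192
v_rel = (-3, 4),  |v_rel|² = 25;  v_rel·d = (-3)·(-13) + (4)·(12) = 87
25·t² − 174·t + 192 = 0  ⇒  m = 87² − 25·192 = 2769
m = 2769 > 0,  v_rel·d = 87 > 0  ⇒  inside

inside=yes margin=2769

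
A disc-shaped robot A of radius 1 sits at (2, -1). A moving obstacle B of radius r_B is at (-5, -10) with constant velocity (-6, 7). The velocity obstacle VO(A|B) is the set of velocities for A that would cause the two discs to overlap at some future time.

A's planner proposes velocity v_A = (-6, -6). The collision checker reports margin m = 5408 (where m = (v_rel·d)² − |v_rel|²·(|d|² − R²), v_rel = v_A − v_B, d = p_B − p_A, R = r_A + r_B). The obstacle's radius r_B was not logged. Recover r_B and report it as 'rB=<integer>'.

m = 5408
d = (-7, -9);  v_rel = (0, -13),  |v_rel|² = 169
v_rel×d = (0)·(-9) − (-13)·(-7) = -91
since m = R²·169 − (-91)²:  R² = (8281 + 5408) / 169 = 81
R = √81 = 9  ⇒  r_B = 9 − 1 = 8

rB=8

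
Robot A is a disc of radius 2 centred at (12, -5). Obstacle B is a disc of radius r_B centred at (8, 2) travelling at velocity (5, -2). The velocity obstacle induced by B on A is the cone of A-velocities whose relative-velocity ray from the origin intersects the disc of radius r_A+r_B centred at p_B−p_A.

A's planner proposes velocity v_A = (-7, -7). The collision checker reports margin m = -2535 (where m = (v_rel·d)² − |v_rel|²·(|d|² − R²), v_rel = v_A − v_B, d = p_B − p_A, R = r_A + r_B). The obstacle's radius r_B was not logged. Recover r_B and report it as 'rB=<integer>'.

m = -2535
d = (-4, 7);  v_rel = (-12, -5),  |v_rel|² = 169
v_rel×d = (-12)·(7) − (-5)·(-4) = -104
since m = R²·169 − (-104)²:  R² = (10816 + -2535) / 169 = 49
R = √49 = 7  ⇒  r_B = 7 − 2 = 5

rB=5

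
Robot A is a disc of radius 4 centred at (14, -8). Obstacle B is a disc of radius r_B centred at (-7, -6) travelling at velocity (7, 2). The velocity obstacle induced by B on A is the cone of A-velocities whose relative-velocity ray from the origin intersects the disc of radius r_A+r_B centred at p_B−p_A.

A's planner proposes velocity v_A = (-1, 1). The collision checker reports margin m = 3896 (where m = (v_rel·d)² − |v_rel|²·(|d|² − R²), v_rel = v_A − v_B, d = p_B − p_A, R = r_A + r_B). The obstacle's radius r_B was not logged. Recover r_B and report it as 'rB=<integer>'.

m = 3896
d = (-21, 2);  v_rel = (-8, -1),  |v_rel|² = 65
v_rel×d = (-8)·(2) − (-1)·(-21) = -37
since m = R²·65 − (-37)²:  R² = (1369 + 3896) / 65 = 81
R = √81 = 9  ⇒  r_B = 9 − 4 = 5

rB=5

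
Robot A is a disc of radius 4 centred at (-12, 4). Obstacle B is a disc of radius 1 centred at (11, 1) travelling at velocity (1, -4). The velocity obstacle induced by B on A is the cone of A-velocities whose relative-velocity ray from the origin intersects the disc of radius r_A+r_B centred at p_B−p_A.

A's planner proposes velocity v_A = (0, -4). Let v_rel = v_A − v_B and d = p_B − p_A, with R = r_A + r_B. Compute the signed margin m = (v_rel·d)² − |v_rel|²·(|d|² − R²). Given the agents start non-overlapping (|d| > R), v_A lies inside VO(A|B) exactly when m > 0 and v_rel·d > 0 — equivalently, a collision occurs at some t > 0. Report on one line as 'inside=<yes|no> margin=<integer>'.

d = (23, -3),  |d|² = 538;  R = 4+1 = 5,  c = 538−5² = 513
v_rel = (-1, 0),  |v_rel|² = 1;  v_rel·d = (-1)·(23) + (0)·(-3) = -23
1·t² + 46·t + 513 = 0  ⇒  m = (-23)² − 1·513 = 16
m = 16 > 0,  v_rel·d = -23 < 0  ⇒  outside

inside=no margin=16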